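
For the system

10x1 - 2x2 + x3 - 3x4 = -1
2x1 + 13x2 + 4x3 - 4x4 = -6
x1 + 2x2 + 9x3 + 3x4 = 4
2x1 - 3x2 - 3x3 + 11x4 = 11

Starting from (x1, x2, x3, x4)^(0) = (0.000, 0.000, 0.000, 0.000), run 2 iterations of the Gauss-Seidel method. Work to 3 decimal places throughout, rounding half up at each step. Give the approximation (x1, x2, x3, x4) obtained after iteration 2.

(0.070, -0.321, 0.159, 0.943)

Iteration 1:
  x1 = (-1 - (-2)·0.000 - (1)·0.000 - (-3)·0.000) / (10) = -0.100
  x2 = (-6 - (2)·-0.100 - (4)·0.000 - (-4)·0.000) / (13) = -0.446
  x3 = (4 - (1)·-0.100 - (2)·-0.446 - (3)·0.000) / (9) = 0.555
  x4 = (11 - (2)·-0.100 - (-3)·-0.446 - (-3)·0.555) / (11) = 1.048
Iteration 2:
  x1 = (-1 - (-2)·-0.446 - (1)·0.555 - (-3)·1.048) / (10) = 0.070
  x2 = (-6 - (2)·0.070 - (4)·0.555 - (-4)·1.048) / (13) = -0.321
  x3 = (4 - (1)·0.070 - (2)·-0.321 - (3)·1.048) / (9) = 0.159
  x4 = (11 - (2)·0.070 - (-3)·-0.321 - (-3)·0.159) / (11) = 0.943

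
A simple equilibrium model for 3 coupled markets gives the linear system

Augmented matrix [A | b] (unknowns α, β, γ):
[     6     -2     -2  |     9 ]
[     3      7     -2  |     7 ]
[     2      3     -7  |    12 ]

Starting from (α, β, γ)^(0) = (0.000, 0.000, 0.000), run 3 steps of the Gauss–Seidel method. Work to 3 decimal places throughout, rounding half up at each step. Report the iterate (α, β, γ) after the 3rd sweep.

Iteration 1:
  α = (9 - (-2)·0.000 - (-2)·0.000) / (6) = 1.500
  β = (7 - (3)·1.500 - (-2)·0.000) / (7) = 0.357
  γ = (12 - (2)·1.500 - (3)·0.357) / (-7) = -1.133
Iteration 2:
  α = (9 - (-2)·0.357 - (-2)·-1.133) / (6) = 1.241
  β = (7 - (3)·1.241 - (-2)·-1.133) / (7) = 0.144
  γ = (12 - (2)·1.241 - (3)·0.144) / (-7) = -1.298
Iteration 3:
  α = (9 - (-2)·0.144 - (-2)·-1.298) / (6) = 1.115
  β = (7 - (3)·1.115 - (-2)·-1.298) / (7) = 0.151
  γ = (12 - (2)·1.115 - (3)·0.151) / (-7) = -1.331

(1.115, 0.151, -1.331)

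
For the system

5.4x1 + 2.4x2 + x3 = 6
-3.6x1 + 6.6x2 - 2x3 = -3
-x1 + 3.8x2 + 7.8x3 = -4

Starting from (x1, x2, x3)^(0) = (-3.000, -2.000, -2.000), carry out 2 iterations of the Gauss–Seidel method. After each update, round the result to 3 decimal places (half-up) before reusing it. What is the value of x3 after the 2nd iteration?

-0.391

Iteration 1:
  x1 = (6 - (2.4)·-2.000 - (1)·-2.000) / (5.4) = 2.370
  x2 = (-3 - (-3.6)·2.370 - (-2)·-2.000) / (6.6) = 0.232
  x3 = (-4 - (-1)·2.370 - (3.8)·0.232) / (7.8) = -0.322
Iteration 2:
  x1 = (6 - (2.4)·0.232 - (1)·-0.322) / (5.4) = 1.068
  x2 = (-3 - (-3.6)·1.068 - (-2)·-0.322) / (6.6) = 0.030
  x3 = (-4 - (-1)·1.068 - (3.8)·0.030) / (7.8) = -0.391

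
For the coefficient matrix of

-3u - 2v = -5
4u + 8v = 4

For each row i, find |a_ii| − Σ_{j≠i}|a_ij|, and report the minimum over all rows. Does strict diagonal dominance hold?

1

row 1: |-3| − (2) = 1
row 2: |8| − (4) = 4
minimum over rows = 1 → strictly diagonally dominant (convergence guaranteed)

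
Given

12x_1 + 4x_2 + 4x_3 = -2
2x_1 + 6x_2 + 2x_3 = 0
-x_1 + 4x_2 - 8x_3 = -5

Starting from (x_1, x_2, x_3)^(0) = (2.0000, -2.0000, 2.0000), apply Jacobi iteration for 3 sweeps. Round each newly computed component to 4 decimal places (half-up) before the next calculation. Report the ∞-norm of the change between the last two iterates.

Iteration 1:
  x_1 = (-2 - (4)·-2.0000 - (4)·2.0000) / (12) = -0.1667
  x_2 = (0 - (2)·2.0000 - (2)·2.0000) / (6) = -1.3333
  x_3 = (-5 - (-1)·2.0000 - (4)·-2.0000) / (-8) = -0.6250
Iteration 2:
  x_1 = (-2 - (4)·-1.3333 - (4)·-0.6250) / (12) = 0.4861
  x_2 = (0 - (2)·-0.1667 - (2)·-0.6250) / (6) = 0.2639
  x_3 = (-5 - (-1)·-0.1667 - (4)·-1.3333) / (-8) = -0.0208
Iteration 3:
  x_1 = (-2 - (4)·0.2639 - (4)·-0.0208) / (12) = -0.2477
  x_2 = (0 - (2)·0.4861 - (2)·-0.0208) / (6) = -0.1551
  x_3 = (-5 - (-1)·0.4861 - (4)·0.2639) / (-8) = 0.6962
Change: (-0.7338, -0.4190, 0.7170) → max |·| = 0.7338

0.7338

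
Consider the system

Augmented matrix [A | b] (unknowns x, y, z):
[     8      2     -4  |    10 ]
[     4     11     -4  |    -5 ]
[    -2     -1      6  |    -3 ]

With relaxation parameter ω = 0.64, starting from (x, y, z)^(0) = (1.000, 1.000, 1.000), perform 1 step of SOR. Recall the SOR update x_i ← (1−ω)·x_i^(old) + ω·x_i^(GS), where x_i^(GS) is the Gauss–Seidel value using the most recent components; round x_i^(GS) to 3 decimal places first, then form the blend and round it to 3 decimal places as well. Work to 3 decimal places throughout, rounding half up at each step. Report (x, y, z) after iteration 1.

(1.320, -0.005, 0.321)

Iteration 1:
  x: GS value = (10 - (2)·1.000 - (-4)·1.000) / (8) = 1.500;  x ← (1−ω)·1.000 + ω·1.500 = 1.320
  y: GS value = (-5 - (4)·1.320 - (-4)·1.000) / (11) = -0.571;  y ← (1−ω)·1.000 + ω·-0.571 = -0.005
  z: GS value = (-3 - (-2)·1.320 - (-1)·-0.005) / (6) = -0.061;  z ← (1−ω)·1.000 + ω·-0.061 = 0.321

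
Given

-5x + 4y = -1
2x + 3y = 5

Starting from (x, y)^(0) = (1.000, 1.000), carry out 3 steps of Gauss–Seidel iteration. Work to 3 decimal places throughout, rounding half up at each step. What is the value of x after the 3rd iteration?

1.000

Iteration 1:
  x = (-1 - (4)·1.000) / (-5) = 1.000
  y = (5 - (2)·1.000) / (3) = 1.000
Iteration 2:
  x = (-1 - (4)·1.000) / (-5) = 1.000
  y = (5 - (2)·1.000) / (3) = 1.000
Iteration 3:
  x = (-1 - (4)·1.000) / (-5) = 1.000
  y = (5 - (2)·1.000) / (3) = 1.000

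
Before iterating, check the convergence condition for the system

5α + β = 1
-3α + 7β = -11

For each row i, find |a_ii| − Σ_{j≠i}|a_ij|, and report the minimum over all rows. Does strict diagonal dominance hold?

row 1: |5| − (1) = 4
row 2: |7| − (3) = 4
minimum over rows = 4 → strictly diagonally dominant (convergence guaranteed)

4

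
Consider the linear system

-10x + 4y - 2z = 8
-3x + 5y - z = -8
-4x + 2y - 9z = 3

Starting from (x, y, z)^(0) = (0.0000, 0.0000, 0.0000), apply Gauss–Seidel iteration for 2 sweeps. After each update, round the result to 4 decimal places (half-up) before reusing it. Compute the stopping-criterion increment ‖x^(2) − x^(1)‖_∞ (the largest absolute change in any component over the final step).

0.7440

Iteration 1:
  x = (8 - (4)·0.0000 - (-2)·0.0000) / (-10) = -0.8000
  y = (-8 - (-3)·-0.8000 - (-1)·0.0000) / (5) = -2.0800
  z = (3 - (-4)·-0.8000 - (2)·-2.0800) / (-9) = -0.4400
Iteration 2:
  x = (8 - (4)·-2.0800 - (-2)·-0.4400) / (-10) = -1.5440
  y = (-8 - (-3)·-1.5440 - (-1)·-0.4400) / (5) = -2.6144
  z = (3 - (-4)·-1.5440 - (2)·-2.6144) / (-9) = -0.2281
Change: (-0.7440, -0.5344, 0.2119) → max |·| = 0.7440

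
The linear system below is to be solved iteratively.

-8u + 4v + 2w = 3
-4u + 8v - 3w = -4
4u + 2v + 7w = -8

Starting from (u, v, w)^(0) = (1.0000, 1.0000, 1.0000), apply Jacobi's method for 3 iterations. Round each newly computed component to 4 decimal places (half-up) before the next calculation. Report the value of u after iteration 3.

-1.2723

Iteration 1:
  u = (3 - (4)·1.0000 - (2)·1.0000) / (-8) = 0.3750
  v = (-4 - (-4)·1.0000 - (-3)·1.0000) / (8) = 0.3750
  w = (-8 - (4)·1.0000 - (2)·1.0000) / (7) = -2.0000
Iteration 2:
  u = (3 - (4)·0.3750 - (2)·-2.0000) / (-8) = -0.6875
  v = (-4 - (-4)·0.3750 - (-3)·-2.0000) / (8) = -1.0625
  w = (-8 - (4)·0.3750 - (2)·0.3750) / (7) = -1.4643
Iteration 3:
  u = (3 - (4)·-1.0625 - (2)·-1.4643) / (-8) = -1.2723
  v = (-4 - (-4)·-0.6875 - (-3)·-1.4643) / (8) = -1.3929
  w = (-8 - (4)·-0.6875 - (2)·-1.0625) / (7) = -0.4464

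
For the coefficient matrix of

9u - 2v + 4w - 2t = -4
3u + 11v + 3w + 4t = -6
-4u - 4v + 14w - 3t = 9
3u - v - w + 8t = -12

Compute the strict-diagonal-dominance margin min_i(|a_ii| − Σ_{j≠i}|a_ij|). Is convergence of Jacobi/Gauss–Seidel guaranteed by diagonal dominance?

row 1: |9| − (2+4+2) = 1
row 2: |11| − (3+3+4) = 1
row 3: |14| − (4+4+3) = 3
row 4: |8| − (3+1+1) = 3
minimum over rows = 1 → strictly diagonally dominant (convergence guaranteed)

1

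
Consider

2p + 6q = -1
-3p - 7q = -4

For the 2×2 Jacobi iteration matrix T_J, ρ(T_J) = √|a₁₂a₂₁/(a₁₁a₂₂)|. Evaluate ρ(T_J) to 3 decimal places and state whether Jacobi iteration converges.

a₁₂a₂₁/(a₁₁a₂₂) = (6)·(-3) / ((2)·(-7)) = 1.285714
ρ = √|1.285714| = √1.285714 = 1.134
ρ > 1, so Jacobi diverges

1.134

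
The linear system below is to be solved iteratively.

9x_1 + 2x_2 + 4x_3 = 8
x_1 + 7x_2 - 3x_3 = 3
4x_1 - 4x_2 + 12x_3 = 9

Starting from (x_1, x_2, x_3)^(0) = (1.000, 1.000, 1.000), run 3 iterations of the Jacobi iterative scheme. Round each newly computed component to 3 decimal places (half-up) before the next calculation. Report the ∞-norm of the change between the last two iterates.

0.074

Iteration 1:
  x_1 = (8 - (2)·1.000 - (4)·1.000) / (9) = 0.222
  x_2 = (3 - (1)·1.000 - (-3)·1.000) / (7) = 0.714
  x_3 = (9 - (4)·1.000 - (-4)·1.000) / (12) = 0.750
Iteration 2:
  x_1 = (8 - (2)·0.714 - (4)·0.750) / (9) = 0.397
  x_2 = (3 - (1)·0.222 - (-3)·0.750) / (7) = 0.718
  x_3 = (9 - (4)·0.222 - (-4)·0.714) / (12) = 0.914
Iteration 3:
  x_1 = (8 - (2)·0.718 - (4)·0.914) / (9) = 0.323
  x_2 = (3 - (1)·0.397 - (-3)·0.914) / (7) = 0.764
  x_3 = (9 - (4)·0.397 - (-4)·0.718) / (12) = 0.857
Change: (-0.074, 0.046, -0.057) → max |·| = 0.074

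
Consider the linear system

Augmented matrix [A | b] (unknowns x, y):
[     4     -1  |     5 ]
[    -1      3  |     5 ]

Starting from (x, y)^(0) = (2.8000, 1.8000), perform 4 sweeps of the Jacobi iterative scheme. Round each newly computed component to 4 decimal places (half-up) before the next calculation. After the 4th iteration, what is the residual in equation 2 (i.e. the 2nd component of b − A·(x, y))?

Iteration 1:
  x = (5 - (-1)·1.8000) / (4) = 1.7000
  y = (5 - (-1)·2.8000) / (3) = 2.6000
Iteration 2:
  x = (5 - (-1)·2.6000) / (4) = 1.9000
  y = (5 - (-1)·1.7000) / (3) = 2.2333
Iteration 3:
  x = (5 - (-1)·2.2333) / (4) = 1.8083
  y = (5 - (-1)·1.9000) / (3) = 2.3000
Iteration 4:
  x = (5 - (-1)·2.3000) / (4) = 1.8250
  y = (5 - (-1)·1.8083) / (3) = 2.2694
Residual b − A·x = (-0.0306, 0.0168)

0.0168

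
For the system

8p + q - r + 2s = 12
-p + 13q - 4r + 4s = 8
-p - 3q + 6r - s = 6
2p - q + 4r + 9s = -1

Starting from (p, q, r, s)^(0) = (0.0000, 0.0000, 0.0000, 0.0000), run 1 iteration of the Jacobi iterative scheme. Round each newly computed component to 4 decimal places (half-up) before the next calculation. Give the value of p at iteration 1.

Iteration 1:
  p = (12 - (1)·0.0000 - (-1)·0.0000 - (2)·0.0000) / (8) = 1.5000
  q = (8 - (-1)·0.0000 - (-4)·0.0000 - (4)·0.0000) / (13) = 0.6154
  r = (6 - (-1)·0.0000 - (-3)·0.0000 - (-1)·0.0000) / (6) = 1.0000
  s = (-1 - (2)·0.0000 - (-1)·0.0000 - (4)·0.0000) / (9) = -0.1111

1.5000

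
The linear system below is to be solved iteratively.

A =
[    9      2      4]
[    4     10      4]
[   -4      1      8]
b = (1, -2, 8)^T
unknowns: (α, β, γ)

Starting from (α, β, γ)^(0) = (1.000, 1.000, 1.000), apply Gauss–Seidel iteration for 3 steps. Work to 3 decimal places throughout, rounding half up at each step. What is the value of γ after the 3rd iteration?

0.950

Iteration 1:
  α = (1 - (2)·1.000 - (4)·1.000) / (9) = -0.556
  β = (-2 - (4)·-0.556 - (4)·1.000) / (10) = -0.378
  γ = (8 - (-4)·-0.556 - (1)·-0.378) / (8) = 0.769
Iteration 2:
  α = (1 - (2)·-0.378 - (4)·0.769) / (9) = -0.147
  β = (-2 - (4)·-0.147 - (4)·0.769) / (10) = -0.449
  γ = (8 - (-4)·-0.147 - (1)·-0.449) / (8) = 0.983
Iteration 3:
  α = (1 - (2)·-0.449 - (4)·0.983) / (9) = -0.226
  β = (-2 - (4)·-0.226 - (4)·0.983) / (10) = -0.503
  γ = (8 - (-4)·-0.226 - (1)·-0.503) / (8) = 0.950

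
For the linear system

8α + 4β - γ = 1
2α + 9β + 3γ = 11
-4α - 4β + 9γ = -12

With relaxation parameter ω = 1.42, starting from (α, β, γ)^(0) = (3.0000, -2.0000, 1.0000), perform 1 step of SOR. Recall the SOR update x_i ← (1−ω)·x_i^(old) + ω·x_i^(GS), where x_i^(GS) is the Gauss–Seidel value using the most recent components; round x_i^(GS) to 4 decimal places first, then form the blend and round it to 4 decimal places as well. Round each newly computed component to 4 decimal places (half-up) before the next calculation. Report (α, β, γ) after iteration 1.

Iteration 1:
  α: GS value = (1 - (4)·-2.0000 - (-1)·1.0000) / (8) = 1.2500;  α ← (1−ω)·3.0000 + ω·1.2500 = 0.5150
  β: GS value = (11 - (2)·0.5150 - (3)·1.0000) / (9) = 0.7744;  β ← (1−ω)·-2.0000 + ω·0.7744 = 1.9396
  γ: GS value = (-12 - (-4)·0.5150 - (-4)·1.9396) / (9) = -0.2424;  γ ← (1−ω)·1.0000 + ω·-0.2424 = -0.7642

(0.5150, 1.9396, -0.7642)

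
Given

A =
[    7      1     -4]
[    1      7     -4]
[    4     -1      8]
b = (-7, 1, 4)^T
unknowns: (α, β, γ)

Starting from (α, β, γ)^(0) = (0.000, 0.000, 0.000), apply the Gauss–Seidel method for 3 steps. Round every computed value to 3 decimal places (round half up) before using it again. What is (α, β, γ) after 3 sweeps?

Iteration 1:
  α = (-7 - (1)·0.000 - (-4)·0.000) / (7) = -1.000
  β = (1 - (1)·-1.000 - (-4)·0.000) / (7) = 0.286
  γ = (4 - (4)·-1.000 - (-1)·0.286) / (8) = 1.036
Iteration 2:
  α = (-7 - (1)·0.286 - (-4)·1.036) / (7) = -0.449
  β = (1 - (1)·-0.449 - (-4)·1.036) / (7) = 0.799
  γ = (4 - (4)·-0.449 - (-1)·0.799) / (8) = 0.824
Iteration 3:
  α = (-7 - (1)·0.799 - (-4)·0.824) / (7) = -0.643
  β = (1 - (1)·-0.643 - (-4)·0.824) / (7) = 0.706
  γ = (4 - (4)·-0.643 - (-1)·0.706) / (8) = 0.910

(-0.643, 0.706, 0.910)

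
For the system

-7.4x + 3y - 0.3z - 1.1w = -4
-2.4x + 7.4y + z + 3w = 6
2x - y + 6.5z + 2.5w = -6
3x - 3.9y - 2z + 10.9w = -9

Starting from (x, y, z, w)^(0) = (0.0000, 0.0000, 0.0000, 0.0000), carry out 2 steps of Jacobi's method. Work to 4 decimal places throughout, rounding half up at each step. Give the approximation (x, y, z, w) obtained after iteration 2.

Iteration 1:
  x = (-4 - (3)·0.0000 - (-0.3)·0.0000 - (-1.1)·0.0000) / (-7.4) = 0.5405
  y = (6 - (-2.4)·0.0000 - (1)·0.0000 - (3)·0.0000) / (7.4) = 0.8108
  z = (-6 - (2)·0.0000 - (-1)·0.0000 - (2.5)·0.0000) / (6.5) = -0.9231
  w = (-9 - (3)·0.0000 - (-3.9)·0.0000 - (-2)·0.0000) / (10.9) = -0.8257
Iteration 2:
  x = (-4 - (3)·0.8108 - (-0.3)·-0.9231 - (-1.1)·-0.8257) / (-7.4) = 1.0294
  y = (6 - (-2.4)·0.5405 - (1)·-0.9231 - (3)·-0.8257) / (7.4) = 1.4456
  z = (-6 - (2)·0.5405 - (-1)·0.8108 - (2.5)·-0.8257) / (6.5) = -0.6471
  w = (-9 - (3)·0.5405 - (-3.9)·0.8108 - (-2)·-0.9231) / (10.9) = -0.8537

(1.0294, 1.4456, -0.6471, -0.8537)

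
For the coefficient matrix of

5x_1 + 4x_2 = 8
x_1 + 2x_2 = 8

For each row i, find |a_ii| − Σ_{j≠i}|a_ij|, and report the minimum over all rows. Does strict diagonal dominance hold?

row 1: |5| − (4) = 1
row 2: |2| − (1) = 1
minimum over rows = 1 → strictly diagonally dominant (convergence guaranteed)

1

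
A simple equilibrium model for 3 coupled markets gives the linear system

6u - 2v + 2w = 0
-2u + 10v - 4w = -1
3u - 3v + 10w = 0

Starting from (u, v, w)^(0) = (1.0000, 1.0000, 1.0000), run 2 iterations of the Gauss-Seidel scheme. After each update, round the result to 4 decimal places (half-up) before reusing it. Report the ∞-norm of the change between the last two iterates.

Iteration 1:
  u = (0 - (-2)·1.0000 - (2)·1.0000) / (6) = 0.0000
  v = (-1 - (-2)·0.0000 - (-4)·1.0000) / (10) = 0.3000
  w = (0 - (3)·0.0000 - (-3)·0.3000) / (10) = 0.0900
Iteration 2:
  u = (0 - (-2)·0.3000 - (2)·0.0900) / (6) = 0.0700
  v = (-1 - (-2)·0.0700 - (-4)·0.0900) / (10) = -0.0500
  w = (0 - (3)·0.0700 - (-3)·-0.0500) / (10) = -0.0360
Change: (0.0700, -0.3500, -0.1260) → max |·| = 0.3500

0.3500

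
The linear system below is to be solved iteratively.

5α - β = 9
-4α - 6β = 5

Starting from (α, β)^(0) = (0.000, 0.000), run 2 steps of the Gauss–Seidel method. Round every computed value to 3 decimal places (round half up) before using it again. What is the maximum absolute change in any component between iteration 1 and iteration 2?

0.407

Iteration 1:
  α = (9 - (-1)·0.000) / (5) = 1.800
  β = (5 - (-4)·1.800) / (-6) = -2.033
Iteration 2:
  α = (9 - (-1)·-2.033) / (5) = 1.393
  β = (5 - (-4)·1.393) / (-6) = -1.762
Change: (-0.407, 0.271) → max |·| = 0.407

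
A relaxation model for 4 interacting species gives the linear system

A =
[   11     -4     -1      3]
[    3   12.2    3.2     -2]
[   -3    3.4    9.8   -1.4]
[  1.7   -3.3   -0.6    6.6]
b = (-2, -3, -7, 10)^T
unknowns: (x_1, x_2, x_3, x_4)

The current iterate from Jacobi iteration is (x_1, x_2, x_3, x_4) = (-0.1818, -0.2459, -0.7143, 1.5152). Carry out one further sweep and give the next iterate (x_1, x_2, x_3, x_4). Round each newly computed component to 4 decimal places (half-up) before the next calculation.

One sweep:
  x_1 = (-2 - (-4)·-0.2459 - (-1)·-0.7143 - (3)·1.5152) / (11) = -0.7494
  x_2 = (-3 - (3)·-0.1818 - (3.2)·-0.7143 - (-2)·1.5152) / (12.2) = 0.2346
  x_3 = (-7 - (-3)·-0.1818 - (3.4)·-0.2459 - (-1.4)·1.5152) / (9.8) = -0.4682
  x_4 = (10 - (1.7)·-0.1818 - (-3.3)·-0.2459 - (-0.6)·-0.7143) / (6.6) = 1.3741

(-0.7494, 0.2346, -0.4682, 1.3741)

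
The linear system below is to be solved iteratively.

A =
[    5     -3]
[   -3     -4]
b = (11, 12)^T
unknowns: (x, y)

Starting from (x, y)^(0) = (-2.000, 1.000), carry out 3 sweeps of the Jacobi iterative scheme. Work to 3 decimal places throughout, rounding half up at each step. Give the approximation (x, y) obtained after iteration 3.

(-0.860, -3.975)

Iteration 1:
  x = (11 - (-3)·1.000) / (5) = 2.800
  y = (12 - (-3)·-2.000) / (-4) = -1.500
Iteration 2:
  x = (11 - (-3)·-1.500) / (5) = 1.300
  y = (12 - (-3)·2.800) / (-4) = -5.100
Iteration 3:
  x = (11 - (-3)·-5.100) / (5) = -0.860
  y = (12 - (-3)·1.300) / (-4) = -3.975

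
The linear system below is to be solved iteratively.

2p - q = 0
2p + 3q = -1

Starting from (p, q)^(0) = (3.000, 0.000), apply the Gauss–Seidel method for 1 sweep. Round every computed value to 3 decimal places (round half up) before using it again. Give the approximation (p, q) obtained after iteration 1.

Iteration 1:
  p = (0 - (-1)·0.000) / (2) = 0.000
  q = (-1 - (2)·0.000) / (3) = -0.333

(0.000, -0.333)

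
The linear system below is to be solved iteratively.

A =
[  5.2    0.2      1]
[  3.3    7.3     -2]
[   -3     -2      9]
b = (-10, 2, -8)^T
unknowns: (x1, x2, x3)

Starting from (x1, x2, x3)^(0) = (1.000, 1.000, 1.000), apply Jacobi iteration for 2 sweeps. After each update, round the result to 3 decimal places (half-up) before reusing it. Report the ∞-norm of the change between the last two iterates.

1.253

Iteration 1:
  x1 = (-10 - (0.2)·1.000 - (1)·1.000) / (5.2) = -2.154
  x2 = (2 - (3.3)·1.000 - (-2)·1.000) / (7.3) = 0.096
  x3 = (-8 - (-3)·1.000 - (-2)·1.000) / (9) = -0.333
Iteration 2:
  x1 = (-10 - (0.2)·0.096 - (1)·-0.333) / (5.2) = -1.863
  x2 = (2 - (3.3)·-2.154 - (-2)·-0.333) / (7.3) = 1.156
  x3 = (-8 - (-3)·-2.154 - (-2)·0.096) / (9) = -1.586
Change: (0.291, 1.060, -1.253) → max |·| = 1.253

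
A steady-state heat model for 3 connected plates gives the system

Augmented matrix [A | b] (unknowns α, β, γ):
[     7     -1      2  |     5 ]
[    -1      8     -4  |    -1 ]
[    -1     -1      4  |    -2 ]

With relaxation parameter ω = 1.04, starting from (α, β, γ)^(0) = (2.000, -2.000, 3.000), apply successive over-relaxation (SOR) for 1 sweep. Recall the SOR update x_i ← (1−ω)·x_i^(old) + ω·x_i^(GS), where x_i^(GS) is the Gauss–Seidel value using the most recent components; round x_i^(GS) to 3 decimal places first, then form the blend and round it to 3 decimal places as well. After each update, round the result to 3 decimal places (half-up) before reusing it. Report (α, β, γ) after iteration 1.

(-0.526, 1.441, -0.402)

Iteration 1:
  α: GS value = (5 - (-1)·-2.000 - (2)·3.000) / (7) = -0.429;  α ← (1−ω)·2.000 + ω·-0.429 = -0.526
  β: GS value = (-1 - (-1)·-0.526 - (-4)·3.000) / (8) = 1.309;  β ← (1−ω)·-2.000 + ω·1.309 = 1.441
  γ: GS value = (-2 - (-1)·-0.526 - (-1)·1.441) / (4) = -0.271;  γ ← (1−ω)·3.000 + ω·-0.271 = -0.402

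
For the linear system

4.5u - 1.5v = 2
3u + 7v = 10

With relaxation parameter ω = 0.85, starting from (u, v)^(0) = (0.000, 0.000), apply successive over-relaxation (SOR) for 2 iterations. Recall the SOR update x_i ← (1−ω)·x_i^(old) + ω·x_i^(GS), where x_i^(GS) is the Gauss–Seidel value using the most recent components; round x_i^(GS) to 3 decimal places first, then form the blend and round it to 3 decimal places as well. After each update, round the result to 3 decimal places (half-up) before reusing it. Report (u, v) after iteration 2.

(0.739, 1.107)

Iteration 1:
  u: GS value = (2 - (-1.5)·0.000) / (4.5) = 0.444;  u ← (1−ω)·0.000 + ω·0.444 = 0.377
  v: GS value = (10 - (3)·0.377) / (7) = 1.267;  v ← (1−ω)·0.000 + ω·1.267 = 1.077
Iteration 2:
  u: GS value = (2 - (-1.5)·1.077) / (4.5) = 0.803;  u ← (1−ω)·0.377 + ω·0.803 = 0.739
  v: GS value = (10 - (3)·0.739) / (7) = 1.112;  v ← (1−ω)·1.077 + ω·1.112 = 1.107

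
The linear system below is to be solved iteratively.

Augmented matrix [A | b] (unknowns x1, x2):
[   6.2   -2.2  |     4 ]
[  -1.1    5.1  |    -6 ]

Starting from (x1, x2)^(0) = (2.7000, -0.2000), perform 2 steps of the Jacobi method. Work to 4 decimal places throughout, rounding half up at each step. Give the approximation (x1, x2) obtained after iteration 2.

(0.4344, -1.0526)

Iteration 1:
  x1 = (4 - (-2.2)·-0.2000) / (6.2) = 0.5742
  x2 = (-6 - (-1.1)·2.7000) / (5.1) = -0.5941
Iteration 2:
  x1 = (4 - (-2.2)·-0.5941) / (6.2) = 0.4344
  x2 = (-6 - (-1.1)·0.5742) / (5.1) = -1.0526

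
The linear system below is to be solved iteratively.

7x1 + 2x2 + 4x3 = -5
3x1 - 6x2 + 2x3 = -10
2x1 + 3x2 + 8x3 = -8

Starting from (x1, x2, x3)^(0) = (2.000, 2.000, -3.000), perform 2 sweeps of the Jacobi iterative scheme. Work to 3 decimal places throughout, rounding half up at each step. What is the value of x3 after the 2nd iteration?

Iteration 1:
  x1 = (-5 - (2)·2.000 - (4)·-3.000) / (7) = 0.429
  x2 = (-10 - (3)·2.000 - (2)·-3.000) / (-6) = 1.667
  x3 = (-8 - (2)·2.000 - (3)·2.000) / (8) = -2.250
Iteration 2:
  x1 = (-5 - (2)·1.667 - (4)·-2.250) / (7) = 0.095
  x2 = (-10 - (3)·0.429 - (2)·-2.250) / (-6) = 1.131
  x3 = (-8 - (2)·0.429 - (3)·1.667) / (8) = -1.732

-1.732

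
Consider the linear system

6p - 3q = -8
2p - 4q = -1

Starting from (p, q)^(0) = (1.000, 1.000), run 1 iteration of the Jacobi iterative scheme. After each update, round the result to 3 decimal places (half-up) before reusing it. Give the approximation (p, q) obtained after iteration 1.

Iteration 1:
  p = (-8 - (-3)·1.000) / (6) = -0.833
  q = (-1 - (2)·1.000) / (-4) = 0.750

(-0.833, 0.750)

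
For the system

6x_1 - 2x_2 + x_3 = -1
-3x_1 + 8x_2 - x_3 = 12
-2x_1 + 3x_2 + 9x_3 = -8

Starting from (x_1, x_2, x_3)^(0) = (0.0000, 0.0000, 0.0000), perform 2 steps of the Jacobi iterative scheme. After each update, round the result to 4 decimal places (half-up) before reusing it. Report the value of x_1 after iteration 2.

Iteration 1:
  x_1 = (-1 - (-2)·0.0000 - (1)·0.0000) / (6) = -0.1667
  x_2 = (12 - (-3)·0.0000 - (-1)·0.0000) / (8) = 1.5000
  x_3 = (-8 - (-2)·0.0000 - (3)·0.0000) / (9) = -0.8889
Iteration 2:
  x_1 = (-1 - (-2)·1.5000 - (1)·-0.8889) / (6) = 0.4815
  x_2 = (12 - (-3)·-0.1667 - (-1)·-0.8889) / (8) = 1.3264
  x_3 = (-8 - (-2)·-0.1667 - (3)·1.5000) / (9) = -1.4259

0.4815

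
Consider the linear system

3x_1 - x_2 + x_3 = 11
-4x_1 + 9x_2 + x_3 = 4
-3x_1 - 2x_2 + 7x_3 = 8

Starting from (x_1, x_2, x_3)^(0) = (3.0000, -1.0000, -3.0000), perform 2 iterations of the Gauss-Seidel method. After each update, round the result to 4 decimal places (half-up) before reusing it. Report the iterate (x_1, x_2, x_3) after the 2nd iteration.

Iteration 1:
  x_1 = (11 - (-1)·-1.0000 - (1)·-3.0000) / (3) = 4.3333
  x_2 = (4 - (-4)·4.3333 - (1)·-3.0000) / (9) = 2.7037
  x_3 = (8 - (-3)·4.3333 - (-2)·2.7037) / (7) = 3.7725
Iteration 2:
  x_1 = (11 - (-1)·2.7037 - (1)·3.7725) / (3) = 3.3104
  x_2 = (4 - (-4)·3.3104 - (1)·3.7725) / (9) = 1.4966
  x_3 = (8 - (-3)·3.3104 - (-2)·1.4966) / (7) = 2.9892

(3.3104, 1.4966, 2.9892)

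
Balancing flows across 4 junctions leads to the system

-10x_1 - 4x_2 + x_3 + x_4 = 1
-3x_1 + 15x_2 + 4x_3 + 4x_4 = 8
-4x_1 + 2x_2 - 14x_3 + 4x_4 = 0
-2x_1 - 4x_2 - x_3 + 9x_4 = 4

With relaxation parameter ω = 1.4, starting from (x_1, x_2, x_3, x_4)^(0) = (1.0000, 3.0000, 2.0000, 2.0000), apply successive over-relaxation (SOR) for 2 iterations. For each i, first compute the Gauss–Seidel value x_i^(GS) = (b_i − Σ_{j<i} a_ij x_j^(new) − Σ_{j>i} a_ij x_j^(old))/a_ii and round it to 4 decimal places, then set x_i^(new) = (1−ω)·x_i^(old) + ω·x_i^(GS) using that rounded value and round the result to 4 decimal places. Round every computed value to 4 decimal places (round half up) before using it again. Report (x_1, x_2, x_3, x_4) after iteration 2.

Iteration 1:
  x_1: GS value = (1 - (-4)·3.0000 - (1)·2.0000 - (1)·2.0000) / (-10) = -0.9000;  x_1 ← (1−ω)·1.0000 + ω·-0.9000 = -1.6600
  x_2: GS value = (8 - (-3)·-1.6600 - (4)·2.0000 - (4)·2.0000) / (15) = -0.8653;  x_2 ← (1−ω)·3.0000 + ω·-0.8653 = -2.4114
  x_3: GS value = (0 - (-4)·-1.6600 - (2)·-2.4114 - (4)·2.0000) / (-14) = 0.7012;  x_3 ← (1−ω)·2.0000 + ω·0.7012 = 0.1817
  x_4: GS value = (4 - (-2)·-1.6600 - (-4)·-2.4114 - (-1)·0.1817) / (9) = -0.9760;  x_4 ← (1−ω)·2.0000 + ω·-0.9760 = -2.1664
Iteration 2:
  x_1: GS value = (1 - (-4)·-2.4114 - (1)·0.1817 - (1)·-2.1664) / (-10) = 0.6661;  x_1 ← (1−ω)·-1.6600 + ω·0.6661 = 1.5965
  x_2: GS value = (8 - (-3)·1.5965 - (4)·0.1817 - (4)·-2.1664) / (15) = 1.3819;  x_2 ← (1−ω)·-2.4114 + ω·1.3819 = 2.8992
  x_3: GS value = (0 - (-4)·1.5965 - (2)·2.8992 - (4)·-2.1664) / (-14) = -0.6609;  x_3 ← (1−ω)·0.1817 + ω·-0.6609 = -0.9979
  x_4: GS value = (4 - (-2)·1.5965 - (-4)·2.8992 - (-1)·-0.9979) / (9) = 1.9769;  x_4 ← (1−ω)·-2.1664 + ω·1.9769 = 3.6342

(1.5965, 2.8992, -0.9979, 3.6342)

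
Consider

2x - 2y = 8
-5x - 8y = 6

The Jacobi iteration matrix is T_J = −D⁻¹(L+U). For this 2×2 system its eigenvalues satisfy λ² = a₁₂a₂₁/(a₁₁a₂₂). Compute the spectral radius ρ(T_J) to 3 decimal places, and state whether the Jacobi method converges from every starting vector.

0.791

a₁₂a₂₁/(a₁₁a₂₂) = (-2)·(-5) / ((2)·(-8)) = -0.625000
ρ = √|-0.625000| = √0.625000 = 0.791
ρ < 1, so Jacobi converges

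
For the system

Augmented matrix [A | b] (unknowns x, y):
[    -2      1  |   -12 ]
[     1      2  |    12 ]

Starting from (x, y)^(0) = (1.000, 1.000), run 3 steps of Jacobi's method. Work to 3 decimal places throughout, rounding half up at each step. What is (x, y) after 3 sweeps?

Iteration 1:
  x = (-12 - (1)·1.000) / (-2) = 6.500
  y = (12 - (1)·1.000) / (2) = 5.500
Iteration 2:
  x = (-12 - (1)·5.500) / (-2) = 8.750
  y = (12 - (1)·6.500) / (2) = 2.750
Iteration 3:
  x = (-12 - (1)·2.750) / (-2) = 7.375
  y = (12 - (1)·8.750) / (2) = 1.625

(7.375, 1.625)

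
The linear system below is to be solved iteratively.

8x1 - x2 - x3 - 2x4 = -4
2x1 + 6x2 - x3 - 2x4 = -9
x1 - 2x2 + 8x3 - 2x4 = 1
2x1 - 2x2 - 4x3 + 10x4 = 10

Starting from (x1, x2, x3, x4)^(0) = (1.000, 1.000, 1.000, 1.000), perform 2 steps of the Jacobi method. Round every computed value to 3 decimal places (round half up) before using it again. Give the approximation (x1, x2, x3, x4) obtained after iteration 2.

Iteration 1:
  x1 = (-4 - (-1)·1.000 - (-1)·1.000 - (-2)·1.000) / (8) = 0.000
  x2 = (-9 - (2)·1.000 - (-1)·1.000 - (-2)·1.000) / (6) = -1.333
  x3 = (1 - (1)·1.000 - (-2)·1.000 - (-2)·1.000) / (8) = 0.500
  x4 = (10 - (2)·1.000 - (-2)·1.000 - (-4)·1.000) / (10) = 1.400
Iteration 2:
  x1 = (-4 - (-1)·-1.333 - (-1)·0.500 - (-2)·1.400) / (8) = -0.254
  x2 = (-9 - (2)·0.000 - (-1)·0.500 - (-2)·1.400) / (6) = -0.950
  x3 = (1 - (1)·0.000 - (-2)·-1.333 - (-2)·1.400) / (8) = 0.142
  x4 = (10 - (2)·0.000 - (-2)·-1.333 - (-4)·0.500) / (10) = 0.933

(-0.254, -0.950, 0.142, 0.933)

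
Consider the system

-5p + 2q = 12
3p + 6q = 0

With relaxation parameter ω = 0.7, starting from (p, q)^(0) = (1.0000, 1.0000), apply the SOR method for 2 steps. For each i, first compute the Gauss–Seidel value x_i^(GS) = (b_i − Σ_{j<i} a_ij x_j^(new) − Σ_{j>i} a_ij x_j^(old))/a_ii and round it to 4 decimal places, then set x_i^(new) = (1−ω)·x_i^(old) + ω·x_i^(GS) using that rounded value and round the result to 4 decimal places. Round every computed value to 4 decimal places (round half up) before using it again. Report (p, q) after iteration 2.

Iteration 1:
  p: GS value = (12 - (2)·1.0000) / (-5) = -2.0000;  p ← (1−ω)·1.0000 + ω·-2.0000 = -1.1000
  q: GS value = (0 - (3)·-1.1000) / (6) = 0.5500;  q ← (1−ω)·1.0000 + ω·0.5500 = 0.6850
Iteration 2:
  p: GS value = (12 - (2)·0.6850) / (-5) = -2.1260;  p ← (1−ω)·-1.1000 + ω·-2.1260 = -1.8182
  q: GS value = (0 - (3)·-1.8182) / (6) = 0.9091;  q ← (1−ω)·0.6850 + ω·0.9091 = 0.8419

(-1.8182, 0.8419)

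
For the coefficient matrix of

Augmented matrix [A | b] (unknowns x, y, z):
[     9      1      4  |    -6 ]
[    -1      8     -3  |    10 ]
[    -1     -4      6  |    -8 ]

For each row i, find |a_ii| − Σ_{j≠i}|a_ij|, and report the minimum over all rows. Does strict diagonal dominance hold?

row 1: |9| − (1+4) = 4
row 2: |8| − (1+3) = 4
row 3: |6| − (1+4) = 1
minimum over rows = 1 → strictly diagonally dominant (convergence guaranteed)

1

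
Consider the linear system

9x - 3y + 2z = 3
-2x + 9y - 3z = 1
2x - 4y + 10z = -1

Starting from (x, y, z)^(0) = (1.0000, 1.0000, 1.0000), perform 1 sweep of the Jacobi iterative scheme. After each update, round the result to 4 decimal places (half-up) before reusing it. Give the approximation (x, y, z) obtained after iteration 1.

Iteration 1:
  x = (3 - (-3)·1.0000 - (2)·1.0000) / (9) = 0.4444
  y = (1 - (-2)·1.0000 - (-3)·1.0000) / (9) = 0.6667
  z = (-1 - (2)·1.0000 - (-4)·1.0000) / (10) = 0.1000

(0.4444, 0.6667, 0.1000)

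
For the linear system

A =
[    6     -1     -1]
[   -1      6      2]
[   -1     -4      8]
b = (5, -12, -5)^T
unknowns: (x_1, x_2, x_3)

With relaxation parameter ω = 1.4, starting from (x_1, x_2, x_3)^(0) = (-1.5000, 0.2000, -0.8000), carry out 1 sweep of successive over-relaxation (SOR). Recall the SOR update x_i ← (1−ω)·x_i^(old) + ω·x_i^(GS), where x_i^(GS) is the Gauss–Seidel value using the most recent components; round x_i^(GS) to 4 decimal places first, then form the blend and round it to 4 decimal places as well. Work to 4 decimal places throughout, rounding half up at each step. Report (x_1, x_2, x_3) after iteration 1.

(1.6266, -2.1271, -1.7593)

Iteration 1:
  x_1: GS value = (5 - (-1)·0.2000 - (-1)·-0.8000) / (6) = 0.7333;  x_1 ← (1−ω)·-1.5000 + ω·0.7333 = 1.6266
  x_2: GS value = (-12 - (-1)·1.6266 - (2)·-0.8000) / (6) = -1.4622;  x_2 ← (1−ω)·0.2000 + ω·-1.4622 = -2.1271
  x_3: GS value = (-5 - (-1)·1.6266 - (-4)·-2.1271) / (8) = -1.4852;  x_3 ← (1−ω)·-0.8000 + ω·-1.4852 = -1.7593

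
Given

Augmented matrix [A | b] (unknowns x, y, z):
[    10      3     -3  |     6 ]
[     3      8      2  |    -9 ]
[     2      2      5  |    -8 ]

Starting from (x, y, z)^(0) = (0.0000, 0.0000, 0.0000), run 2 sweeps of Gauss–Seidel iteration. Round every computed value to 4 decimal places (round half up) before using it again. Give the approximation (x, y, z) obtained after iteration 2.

Iteration 1:
  x = (6 - (3)·0.0000 - (-3)·0.0000) / (10) = 0.6000
  y = (-9 - (3)·0.6000 - (2)·0.0000) / (8) = -1.3500
  z = (-8 - (2)·0.6000 - (2)·-1.3500) / (5) = -1.3000
Iteration 2:
  x = (6 - (3)·-1.3500 - (-3)·-1.3000) / (10) = 0.6150
  y = (-9 - (3)·0.6150 - (2)·-1.3000) / (8) = -1.0306
  z = (-8 - (2)·0.6150 - (2)·-1.0306) / (5) = -1.4338

(0.6150, -1.0306, -1.4338)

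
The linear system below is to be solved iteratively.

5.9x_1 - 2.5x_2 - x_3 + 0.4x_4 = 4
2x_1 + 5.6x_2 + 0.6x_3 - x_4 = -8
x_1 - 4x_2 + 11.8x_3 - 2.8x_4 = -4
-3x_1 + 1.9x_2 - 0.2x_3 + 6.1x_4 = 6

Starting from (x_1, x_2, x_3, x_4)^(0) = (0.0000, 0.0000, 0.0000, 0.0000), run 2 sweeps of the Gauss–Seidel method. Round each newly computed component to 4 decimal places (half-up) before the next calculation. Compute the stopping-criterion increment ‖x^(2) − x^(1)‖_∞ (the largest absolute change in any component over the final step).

0.9936

Iteration 1:
  x_1 = (4 - (-2.5)·0.0000 - (-1)·0.0000 - (0.4)·0.0000) / (5.9) = 0.6780
  x_2 = (-8 - (2)·0.6780 - (0.6)·0.0000 - (-1)·0.0000) / (5.6) = -1.6707
  x_3 = (-4 - (1)·0.6780 - (-4)·-1.6707 - (-2.8)·0.0000) / (11.8) = -0.9628
  x_4 = (6 - (-3)·0.6780 - (1.9)·-1.6707 - (-0.2)·-0.9628) / (6.1) = 1.8059
Iteration 2:
  x_1 = (4 - (-2.5)·-1.6707 - (-1)·-0.9628 - (0.4)·1.8059) / (5.9) = -0.3156
  x_2 = (-8 - (2)·-0.3156 - (0.6)·-0.9628 - (-1)·1.8059) / (5.6) = -0.8902
  x_3 = (-4 - (1)·-0.3156 - (-4)·-0.8902 - (-2.8)·1.8059) / (11.8) = -0.1855
  x_4 = (6 - (-3)·-0.3156 - (1.9)·-0.8902 - (-0.2)·-0.1855) / (6.1) = 1.0996
Change: (-0.9936, 0.7805, 0.7773, -0.7063) → max |·| = 0.9936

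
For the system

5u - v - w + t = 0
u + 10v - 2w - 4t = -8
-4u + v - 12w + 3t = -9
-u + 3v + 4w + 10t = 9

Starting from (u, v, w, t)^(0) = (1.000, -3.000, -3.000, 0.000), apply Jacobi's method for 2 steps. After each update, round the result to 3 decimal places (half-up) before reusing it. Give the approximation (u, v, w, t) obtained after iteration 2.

Iteration 1:
  u = (0 - (-1)·-3.000 - (-1)·-3.000 - (1)·0.000) / (5) = -1.200
  v = (-8 - (1)·1.000 - (-2)·-3.000 - (-4)·0.000) / (10) = -1.500
  w = (-9 - (-4)·1.000 - (1)·-3.000 - (3)·0.000) / (-12) = 0.167
  t = (9 - (-1)·1.000 - (3)·-3.000 - (4)·-3.000) / (10) = 3.100
Iteration 2:
  u = (0 - (-1)·-1.500 - (-1)·0.167 - (1)·3.100) / (5) = -0.887
  v = (-8 - (1)·-1.200 - (-2)·0.167 - (-4)·3.100) / (10) = 0.593
  w = (-9 - (-4)·-1.200 - (1)·-1.500 - (3)·3.100) / (-12) = 1.800
  t = (9 - (-1)·-1.200 - (3)·-1.500 - (4)·0.167) / (10) = 1.163

(-0.887, 0.593, 1.800, 1.163)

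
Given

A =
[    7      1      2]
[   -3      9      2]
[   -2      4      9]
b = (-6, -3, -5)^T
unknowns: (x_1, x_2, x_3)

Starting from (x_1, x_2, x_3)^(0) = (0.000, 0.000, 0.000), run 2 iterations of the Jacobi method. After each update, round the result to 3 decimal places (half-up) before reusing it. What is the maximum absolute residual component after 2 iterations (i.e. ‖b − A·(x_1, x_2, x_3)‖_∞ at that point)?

Iteration 1:
  x_1 = (-6 - (1)·0.000 - (2)·0.000) / (7) = -0.857
  x_2 = (-3 - (-3)·0.000 - (2)·0.000) / (9) = -0.333
  x_3 = (-5 - (-2)·0.000 - (4)·0.000) / (9) = -0.556
Iteration 2:
  x_1 = (-6 - (1)·-0.333 - (2)·-0.556) / (7) = -0.651
  x_2 = (-3 - (-3)·-0.857 - (2)·-0.556) / (9) = -0.495
  x_3 = (-5 - (-2)·-0.857 - (4)·-0.333) / (9) = -0.598
Residual b − A·x = (0.248, 0.698, 1.060); ∞-norm = 1.060

1.060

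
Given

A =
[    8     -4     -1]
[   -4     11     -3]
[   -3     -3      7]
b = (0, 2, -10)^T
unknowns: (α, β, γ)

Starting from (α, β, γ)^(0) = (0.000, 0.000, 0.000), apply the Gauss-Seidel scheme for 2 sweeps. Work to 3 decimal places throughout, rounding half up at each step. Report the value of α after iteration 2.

-0.078

Iteration 1:
  α = (0 - (-4)·0.000 - (-1)·0.000) / (8) = 0.000
  β = (2 - (-4)·0.000 - (-3)·0.000) / (11) = 0.182
  γ = (-10 - (-3)·0.000 - (-3)·0.182) / (7) = -1.351
Iteration 2:
  α = (0 - (-4)·0.182 - (-1)·-1.351) / (8) = -0.078
  β = (2 - (-4)·-0.078 - (-3)·-1.351) / (11) = -0.215
  γ = (-10 - (-3)·-0.078 - (-3)·-0.215) / (7) = -1.554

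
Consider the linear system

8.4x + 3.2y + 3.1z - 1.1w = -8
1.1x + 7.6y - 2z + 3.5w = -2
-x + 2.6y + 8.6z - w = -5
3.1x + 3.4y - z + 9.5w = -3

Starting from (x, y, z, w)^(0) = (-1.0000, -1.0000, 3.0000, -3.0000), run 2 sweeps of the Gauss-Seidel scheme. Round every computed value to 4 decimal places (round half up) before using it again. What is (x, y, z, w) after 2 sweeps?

Iteration 1:
  x = (-8 - (3.2)·-1.0000 - (3.1)·3.0000 - (-1.1)·-3.0000) / (8.4) = -2.0714
  y = (-2 - (1.1)·-2.0714 - (-2)·3.0000 - (3.5)·-3.0000) / (7.6) = 2.2077
  z = (-5 - (-1)·-2.0714 - (2.6)·2.2077 - (-1)·-3.0000) / (8.6) = -1.8385
  w = (-3 - (3.1)·-2.0714 - (3.4)·2.2077 - (-1)·-1.8385) / (9.5) = -0.6235
Iteration 2:
  x = (-8 - (3.2)·2.2077 - (3.1)·-1.8385 - (-1.1)·-0.6235) / (8.4) = -1.1966
  y = (-2 - (1.1)·-1.1966 - (-2)·-1.8385 - (3.5)·-0.6235) / (7.6) = -0.2866
  z = (-5 - (-1)·-1.1966 - (2.6)·-0.2866 - (-1)·-0.6235) / (8.6) = -0.7064
  w = (-3 - (3.1)·-1.1966 - (3.4)·-0.2866 - (-1)·-0.7064) / (9.5) = 0.1029

(-1.1966, -0.2866, -0.7064, 0.1029)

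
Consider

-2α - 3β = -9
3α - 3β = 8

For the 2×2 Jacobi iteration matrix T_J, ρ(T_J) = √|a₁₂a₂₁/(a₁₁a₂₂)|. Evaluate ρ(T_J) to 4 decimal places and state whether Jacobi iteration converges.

1.2247

a₁₂a₂₁/(a₁₁a₂₂) = (-3)·(3) / ((-2)·(-3)) = -1.500000
ρ = √|-1.500000| = √1.500000 = 1.2247
ρ > 1, so Jacobi diverges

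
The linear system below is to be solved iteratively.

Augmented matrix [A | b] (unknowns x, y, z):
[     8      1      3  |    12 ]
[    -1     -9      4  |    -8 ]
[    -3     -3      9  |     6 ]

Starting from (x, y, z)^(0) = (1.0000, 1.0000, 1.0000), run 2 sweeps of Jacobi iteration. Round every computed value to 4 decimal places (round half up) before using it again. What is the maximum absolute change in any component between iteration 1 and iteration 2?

0.1528

Iteration 1:
  x = (12 - (1)·1.0000 - (3)·1.0000) / (8) = 1.0000
  y = (-8 - (-1)·1.0000 - (4)·1.0000) / (-9) = 1.2222
  z = (6 - (-3)·1.0000 - (-3)·1.0000) / (9) = 1.3333
Iteration 2:
  x = (12 - (1)·1.2222 - (3)·1.3333) / (8) = 0.8472
  y = (-8 - (-1)·1.0000 - (4)·1.3333) / (-9) = 1.3704
  z = (6 - (-3)·1.0000 - (-3)·1.2222) / (9) = 1.4074
Change: (-0.1528, 0.1482, 0.0741) → max |·| = 0.1528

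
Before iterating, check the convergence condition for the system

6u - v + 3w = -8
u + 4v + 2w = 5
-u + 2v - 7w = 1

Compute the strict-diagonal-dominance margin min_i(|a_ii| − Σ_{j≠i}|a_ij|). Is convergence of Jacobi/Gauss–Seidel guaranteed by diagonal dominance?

1

row 1: |6| − (1+3) = 2
row 2: |4| − (1+2) = 1
row 3: |-7| − (1+2) = 4
minimum over rows = 1 → strictly diagonally dominant (convergence guaranteed)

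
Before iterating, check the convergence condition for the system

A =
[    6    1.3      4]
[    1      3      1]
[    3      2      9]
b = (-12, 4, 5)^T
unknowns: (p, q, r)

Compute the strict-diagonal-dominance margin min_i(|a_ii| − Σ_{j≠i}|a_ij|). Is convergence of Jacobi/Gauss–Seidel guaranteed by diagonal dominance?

0.7

row 1: |6| − (1.3+4) = 0.7
row 2: |3| − (1+1) = 1
row 3: |9| − (3+2) = 4
minimum over rows = 0.7 → strictly diagonally dominant (convergence guaranteed)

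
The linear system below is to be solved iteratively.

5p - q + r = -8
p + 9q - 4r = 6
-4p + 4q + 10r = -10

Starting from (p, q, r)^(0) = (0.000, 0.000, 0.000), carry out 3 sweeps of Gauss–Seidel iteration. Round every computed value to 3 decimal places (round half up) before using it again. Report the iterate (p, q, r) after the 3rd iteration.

Iteration 1:
  p = (-8 - (-1)·0.000 - (1)·0.000) / (5) = -1.600
  q = (6 - (1)·-1.600 - (-4)·0.000) / (9) = 0.844
  r = (-10 - (-4)·-1.600 - (4)·0.844) / (10) = -1.978
Iteration 2:
  p = (-8 - (-1)·0.844 - (1)·-1.978) / (5) = -1.036
  q = (6 - (1)·-1.036 - (-4)·-1.978) / (9) = -0.097
  r = (-10 - (-4)·-1.036 - (4)·-0.097) / (10) = -1.376
Iteration 3:
  p = (-8 - (-1)·-0.097 - (1)·-1.376) / (5) = -1.344
  q = (6 - (1)·-1.344 - (-4)·-1.376) / (9) = 0.204
  r = (-10 - (-4)·-1.344 - (4)·0.204) / (10) = -1.619

(-1.344, 0.204, -1.619)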